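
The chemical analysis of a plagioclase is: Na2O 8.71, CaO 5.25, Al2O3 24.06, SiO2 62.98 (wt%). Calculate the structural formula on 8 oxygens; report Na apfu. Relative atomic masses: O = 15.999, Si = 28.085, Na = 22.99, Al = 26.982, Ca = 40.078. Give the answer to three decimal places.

0.740 Na apfu

Na2O: 8.71/61.979 = 0.14053 mol → 0.28106 mol Na, 0.14053 mol O.
CaO: 5.25/56.077 = 0.09362 mol → 0.09362 mol Ca, 0.09362 mol O.
Al2O3: 24.06/101.961 = 0.23597 mol → 0.47194 mol Al, 0.70791 mol O.
SiO2: 62.98/60.083 = 1.04822 mol → 1.04822 mol Si, 2.09644 mol O.
Total oxygen = 3.03850 mol. Normalization factor = 8/3.03850 = 2.63288.
Na per 8 O = 0.28106 × 2.63288 = 0.740.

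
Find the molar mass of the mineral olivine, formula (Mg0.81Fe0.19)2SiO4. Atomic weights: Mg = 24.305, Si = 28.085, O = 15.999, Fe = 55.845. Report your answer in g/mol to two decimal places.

152.68 g/mol

Mg: 1.62 × 24.305 = 39.3741
Fe: 0.38 × 55.845 = 21.2211
Si: 1 × 28.085 = 28.0850
O: 4 × 15.999 = 63.9960
Summing the contributions gives the formula mass.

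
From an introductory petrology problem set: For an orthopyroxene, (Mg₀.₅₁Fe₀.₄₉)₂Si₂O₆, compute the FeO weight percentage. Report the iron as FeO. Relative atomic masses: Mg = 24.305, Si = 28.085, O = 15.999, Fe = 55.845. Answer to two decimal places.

30.39 wt%

Formula mass = 231.683 g/mol.
0.98 Fe → 0.9800 mol FeO per formula unit; M(FeO) = 71.844, so FeO mass = 70.407 g.
70.407/231.683 × 100 = 30.39 wt%.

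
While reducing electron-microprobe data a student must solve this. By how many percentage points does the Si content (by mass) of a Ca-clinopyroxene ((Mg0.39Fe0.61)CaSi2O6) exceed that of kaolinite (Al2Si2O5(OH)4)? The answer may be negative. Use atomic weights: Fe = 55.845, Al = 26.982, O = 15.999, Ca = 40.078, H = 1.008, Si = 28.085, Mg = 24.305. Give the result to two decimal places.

2.06 percentage points

First mineral: 56.170 g Si in 235.786 g formula = 23.82 wt% Si.
Second mineral: 56.170 g Si in 258.157 g formula = 21.76 wt% Si.
23.82% − 21.76% gives a difference of 2.06 percentage points.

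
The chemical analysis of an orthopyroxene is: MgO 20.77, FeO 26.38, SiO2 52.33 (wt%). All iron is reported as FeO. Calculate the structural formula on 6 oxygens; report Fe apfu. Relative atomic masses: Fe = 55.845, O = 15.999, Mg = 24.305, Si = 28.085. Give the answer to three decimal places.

MgO: 20.77/40.304 = 0.51533 mol → 0.51533 mol Mg, 0.51533 mol O.
FeO: 26.38/71.844 = 0.36718 mol → 0.36718 mol Fe, 0.36718 mol O.
SiO2: 52.33/60.083 = 0.87096 mol → 0.87096 mol Si, 1.74192 mol O.
Total oxygen = 2.62443 mol. Normalization factor = 6/2.62443 = 2.28621.
Fe per 6 O = 0.36718 × 2.28621 = 0.839.

0.839 Fe apfu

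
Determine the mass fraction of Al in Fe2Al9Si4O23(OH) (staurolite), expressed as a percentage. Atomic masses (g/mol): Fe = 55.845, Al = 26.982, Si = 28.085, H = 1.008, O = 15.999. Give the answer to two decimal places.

28.51 wt%

Formula mass = 2×55.845 + 9×26.982 + 4×28.085 + 24×15.999 + 1×1.008 = 851.852 g/mol, of which 242.838 g is Al.
So Al makes up 242.838/851.852 = 0.2851 of the mass, i.e. 28.51%.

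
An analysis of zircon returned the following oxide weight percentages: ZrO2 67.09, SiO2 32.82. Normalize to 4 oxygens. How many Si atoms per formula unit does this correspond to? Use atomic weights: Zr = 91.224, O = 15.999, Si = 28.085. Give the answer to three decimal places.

1.002 Si apfu

ZrO2: 67.09/123.222 = 0.54446 mol → 0.54446 mol Zr, 1.08892 mol O.
SiO2: 32.82/60.083 = 0.54624 mol → 0.54624 mol Si, 1.09248 mol O.
Total oxygen = 2.18140 mol. Normalization factor = 4/2.18140 = 1.83368.
Si per 4 O = 0.54624 × 1.83368 = 1.002.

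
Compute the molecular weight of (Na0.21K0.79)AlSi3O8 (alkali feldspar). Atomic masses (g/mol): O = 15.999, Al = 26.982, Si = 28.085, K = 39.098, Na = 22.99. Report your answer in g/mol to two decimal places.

274.94 g/mol

M = 0.21·22.99 + 0.79·39.098 + 1·26.982 + 3·28.085 + 8·15.999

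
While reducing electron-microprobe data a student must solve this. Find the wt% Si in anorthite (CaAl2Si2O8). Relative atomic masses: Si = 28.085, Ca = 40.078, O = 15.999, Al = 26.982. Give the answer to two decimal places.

20.19 wt%

M(CaAl2Si2O8) = 278.204 g/mol.
Si contributes 2 × 28.085 = 56.170 g per mole.
56.170/278.204 = 0.2019 → 20.19%.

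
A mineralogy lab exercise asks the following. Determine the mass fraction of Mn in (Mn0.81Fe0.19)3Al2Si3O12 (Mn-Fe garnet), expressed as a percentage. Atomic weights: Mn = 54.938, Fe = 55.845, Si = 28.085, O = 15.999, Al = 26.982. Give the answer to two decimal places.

Molar mass of (Mn0.81Fe0.19)3Al2Si3O12: 2.43×54.938 + 0.57×55.845 + 2×26.982 + 3×28.085 + 12×15.999 = 495.538 g/mol.
Mass of Mn per formula unit: 2.43 × 54.938 = 133.499 g.
Weight fraction Mn = 133.499 / 495.538 = 0.2694.

26.94 wt%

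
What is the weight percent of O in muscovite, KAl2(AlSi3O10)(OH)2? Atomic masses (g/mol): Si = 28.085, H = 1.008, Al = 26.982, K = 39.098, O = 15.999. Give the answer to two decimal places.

Formula mass = 1×39.098 + 3×26.982 + 3×28.085 + 12×15.999 + 2×1.008 = 398.303 g/mol, of which 191.988 g is O.
So O makes up 191.988/398.303 = 0.4820 of the mass, i.e. 48.20%.

48.20 weight percent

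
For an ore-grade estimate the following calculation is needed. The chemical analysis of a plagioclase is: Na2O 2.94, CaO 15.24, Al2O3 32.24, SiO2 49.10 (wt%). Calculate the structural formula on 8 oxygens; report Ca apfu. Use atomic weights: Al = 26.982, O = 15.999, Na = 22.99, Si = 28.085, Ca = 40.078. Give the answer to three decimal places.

Na2O: 2.94/61.979 = 0.04744 mol → 0.09488 mol Na, 0.04744 mol O.
CaO: 15.24/56.077 = 0.27177 mol → 0.27177 mol Ca, 0.27177 mol O.
Al2O3: 32.24/101.961 = 0.31620 mol → 0.63240 mol Al, 0.94860 mol O.
SiO2: 49.10/60.083 = 0.81720 mol → 0.81720 mol Si, 1.63440 mol O.
Total oxygen = 2.90221 mol. Normalization factor = 8/2.90221 = 2.75652.
Ca per 8 O = 0.27177 × 2.75652 = 0.749.

0.749 Ca apfu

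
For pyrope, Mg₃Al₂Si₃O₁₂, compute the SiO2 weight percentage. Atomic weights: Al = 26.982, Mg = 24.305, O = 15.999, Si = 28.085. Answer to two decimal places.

M(Mg₃Al₂Si₃O₁₂) = 403.122 g/mol; M(SiO2) = 60.083 g/mol.
Moles SiO2 per formula unit = 3 Si ÷ 1 = 3.0000.
SiO2 fraction = (3.0000 × 60.083) / 403.122 = 180.249/403.122 = 0.4471.

44.71 wt%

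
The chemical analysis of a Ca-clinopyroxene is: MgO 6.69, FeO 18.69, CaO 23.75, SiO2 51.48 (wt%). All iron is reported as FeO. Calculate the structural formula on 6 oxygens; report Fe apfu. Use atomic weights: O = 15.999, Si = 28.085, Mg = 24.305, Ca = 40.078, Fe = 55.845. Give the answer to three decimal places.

MgO: 6.69/40.304 = 0.16599 mol → 0.16599 mol Mg, 0.16599 mol O.
FeO: 18.69/71.844 = 0.26015 mol → 0.26015 mol Fe, 0.26015 mol O.
CaO: 23.75/56.077 = 0.42352 mol → 0.42352 mol Ca, 0.42352 mol O.
SiO2: 51.48/60.083 = 0.85681 mol → 0.85681 mol Si, 1.71362 mol O.
Total oxygen = 2.56328 mol. Normalization factor = 6/2.56328 = 2.34075.
Fe per 6 O = 0.26015 × 2.34075 = 0.609.

0.609 Fe apfu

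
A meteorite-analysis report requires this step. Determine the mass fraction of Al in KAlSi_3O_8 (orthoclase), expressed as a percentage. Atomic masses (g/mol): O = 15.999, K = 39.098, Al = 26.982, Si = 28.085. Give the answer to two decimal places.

M(KAlSi_3O_8) = 278.327 g/mol.
Al contributes 1 × 26.982 = 26.982 g per mole.
26.982/278.327 = 0.0969 → 9.69%.

9.69 mass %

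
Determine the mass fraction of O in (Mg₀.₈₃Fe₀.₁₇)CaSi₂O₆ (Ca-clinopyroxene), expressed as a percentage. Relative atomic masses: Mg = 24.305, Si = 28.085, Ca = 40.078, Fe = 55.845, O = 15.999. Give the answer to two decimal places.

43.26 weight percent

Formula mass = 0.83×24.305 + 0.17×55.845 + 1×40.078 + 2×28.085 + 6×15.999 = 221.909 g/mol, of which 95.994 g is O.
So O makes up 95.994/221.909 = 0.4326 of the mass, i.e. 43.26%.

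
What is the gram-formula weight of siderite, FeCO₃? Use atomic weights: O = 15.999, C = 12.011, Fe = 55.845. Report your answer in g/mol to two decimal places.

The formula mass is the sum 1·55.845 + 1·12.011 + 3·15.999.

115.85 g/mol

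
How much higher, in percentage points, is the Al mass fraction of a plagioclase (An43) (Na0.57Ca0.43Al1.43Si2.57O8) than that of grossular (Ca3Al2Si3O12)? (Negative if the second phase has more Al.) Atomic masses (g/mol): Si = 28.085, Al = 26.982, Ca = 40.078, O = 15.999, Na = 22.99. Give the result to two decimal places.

2.36 percentage points

First mineral: 38.584 g Al in 269.093 g formula = 14.34 wt% Al.
Second mineral: 53.964 g Al in 450.441 g formula = 11.98 wt% Al.
14.34% − 11.98% gives a difference of 2.36 percentage points.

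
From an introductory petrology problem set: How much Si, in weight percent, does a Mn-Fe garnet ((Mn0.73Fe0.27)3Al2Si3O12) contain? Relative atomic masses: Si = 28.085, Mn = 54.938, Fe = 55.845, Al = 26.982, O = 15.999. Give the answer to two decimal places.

Molar mass of (Mn0.73Fe0.27)3Al2Si3O12: 2.19×54.938 + 0.81×55.845 + 2×26.982 + 3×28.085 + 12×15.999 = 495.756 g/mol.
Mass of Si per formula unit: 3 × 28.085 = 84.255 g.
Weight fraction Si = 84.255 / 495.756 = 0.1700.

17.00 weight percent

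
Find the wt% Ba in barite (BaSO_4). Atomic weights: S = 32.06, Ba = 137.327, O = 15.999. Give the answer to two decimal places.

Molar mass of BaSO_4: 1*137.327 + 1*32.06 + 4*15.999 = 233.383 g/mol.
Mass of Ba per formula unit: 1 × 137.327 = 137.327 g.
Weight fraction Ba = 137.327 / 233.383 = 0.5884.

58.84 wt%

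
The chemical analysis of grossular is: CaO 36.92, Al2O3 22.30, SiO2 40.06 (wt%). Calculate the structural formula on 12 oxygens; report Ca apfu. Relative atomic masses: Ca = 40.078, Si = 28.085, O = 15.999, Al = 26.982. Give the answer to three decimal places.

2.984 Ca apfu

36.92 wt% CaO ÷ 56.077 g/mol = 0.65838 mol, giving 0.65838 Ca and 0.65838 O.
22.30 wt% Al2O3 ÷ 101.961 g/mol = 0.21871 mol, giving 0.43742 Al and 0.65613 O.
40.06 wt% SiO2 ÷ 60.083 g/mol = 0.66674 mol, giving 0.66674 Si and 1.33348 O.
Oxygen sums to 2.64799; scaling by 12/2.64799 = 4.53174 puts the formula on 12 O.
Ca: 0.65838 × 4.53174 = 2.984 atoms per formula unit.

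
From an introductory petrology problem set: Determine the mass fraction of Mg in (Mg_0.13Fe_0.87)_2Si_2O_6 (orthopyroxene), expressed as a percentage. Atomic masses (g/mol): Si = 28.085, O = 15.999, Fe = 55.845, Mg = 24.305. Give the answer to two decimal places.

Formula mass = 0.26·24.305 + 1.74·55.845 + 2·28.085 + 6·15.999 = 255.654 g/mol, of which 6.319 g is Mg.
So Mg makes up 6.319/255.654 = 0.0247 of the mass, i.e. 2.47%.

2.47 weight percent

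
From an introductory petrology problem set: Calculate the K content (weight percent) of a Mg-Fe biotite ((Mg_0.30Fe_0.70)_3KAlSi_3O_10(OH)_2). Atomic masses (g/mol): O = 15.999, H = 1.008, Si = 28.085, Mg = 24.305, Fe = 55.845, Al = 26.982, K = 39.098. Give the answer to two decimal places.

Formula mass = 0.90*24.305 + 2.10*55.845 + 1*39.098 + 1*26.982 + 3*28.085 + 12*15.999 + 2*1.008 = 483.488 g/mol, of which 39.098 g is K.
So K makes up 39.098/483.488 = 0.0809 of the mass, i.e. 8.09%.

8.09 weight percent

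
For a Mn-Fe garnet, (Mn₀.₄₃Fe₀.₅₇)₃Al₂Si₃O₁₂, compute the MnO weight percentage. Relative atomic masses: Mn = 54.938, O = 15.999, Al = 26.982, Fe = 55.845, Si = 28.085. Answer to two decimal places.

18.43 wt%

M((Mn₀.₄₃Fe₀.₅₇)₃Al₂Si₃O₁₂) = 496.572 g/mol; M(MnO) = 70.937 g/mol.
Moles MnO per formula unit = 1.29 Mn ÷ 1 = 1.2900.
MnO fraction = (1.2900 × 70.937) / 496.572 = 91.509/496.572 = 0.1843.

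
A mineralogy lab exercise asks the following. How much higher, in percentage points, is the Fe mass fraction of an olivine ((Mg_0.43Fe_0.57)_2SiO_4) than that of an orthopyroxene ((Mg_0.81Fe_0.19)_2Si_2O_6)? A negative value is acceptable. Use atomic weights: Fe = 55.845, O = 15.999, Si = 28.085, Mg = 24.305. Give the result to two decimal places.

26.07 percentage points

M((Mg_0.43Fe_0.57)_2SiO_4) = 176.647 g/mol, so wt% Fe = 63.663/176.647 × 100 = 36.04%.
M((Mg_0.81Fe_0.19)_2Si_2O_6) = 212.759 g/mol, so wt% Fe = 21.221/212.759 × 100 = 9.97%.
36.04 − 9.97 = 26.07 pp.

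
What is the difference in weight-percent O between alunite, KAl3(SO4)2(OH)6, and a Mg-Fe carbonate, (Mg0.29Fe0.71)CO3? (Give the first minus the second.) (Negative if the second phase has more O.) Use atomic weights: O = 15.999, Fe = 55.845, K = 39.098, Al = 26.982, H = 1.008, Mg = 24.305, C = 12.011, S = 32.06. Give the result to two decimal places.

M(KAl3(SO4)2(OH)6) = 414.198 g/mol, so wt% O = 223.986/414.198 × 100 = 54.08%.
M((Mg0.29Fe0.71)CO3) = 106.706 g/mol, so wt% O = 47.997/106.706 × 100 = 44.98%.
54.08 − 44.98 = 9.10 pp.

9.10 percentage points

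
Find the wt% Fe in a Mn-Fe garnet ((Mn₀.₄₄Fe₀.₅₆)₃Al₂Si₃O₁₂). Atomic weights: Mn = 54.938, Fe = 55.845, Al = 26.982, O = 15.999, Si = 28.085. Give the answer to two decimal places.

18.89 wt%

M((Mn₀.₄₄Fe₀.₅₆)₃Al₂Si₃O₁₂) = 496.545 g/mol.
Fe contributes 1.68 × 55.845 = 93.820 g per mole.
93.820/496.545 = 0.1889 → 18.89%.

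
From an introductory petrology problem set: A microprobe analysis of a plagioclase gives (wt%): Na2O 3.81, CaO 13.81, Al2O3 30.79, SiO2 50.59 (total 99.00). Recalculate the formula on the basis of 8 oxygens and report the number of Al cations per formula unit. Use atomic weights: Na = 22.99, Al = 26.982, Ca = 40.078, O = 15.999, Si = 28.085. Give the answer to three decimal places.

3.81 wt% Na2O ÷ 61.979 g/mol = 0.06147 mol, giving 0.12294 Na and 0.06147 O.
13.81 wt% CaO ÷ 56.077 g/mol = 0.24627 mol, giving 0.24627 Ca and 0.24627 O.
30.79 wt% Al2O3 ÷ 101.961 g/mol = 0.30198 mol, giving 0.60396 Al and 0.90594 O.
50.59 wt% SiO2 ÷ 60.083 g/mol = 0.84200 mol, giving 0.84200 Si and 1.68400 O.
Oxygen sums to 2.89768; scaling by 8/2.89768 = 2.76083 puts the formula on 8 O.
Al: 0.60396 × 2.76083 = 1.667 atoms per formula unit.

1.667 Al apfu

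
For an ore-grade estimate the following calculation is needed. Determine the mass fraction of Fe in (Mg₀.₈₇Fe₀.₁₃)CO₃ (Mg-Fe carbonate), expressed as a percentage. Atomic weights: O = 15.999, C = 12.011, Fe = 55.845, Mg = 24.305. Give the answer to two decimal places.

Formula mass = 0.87*24.305 + 0.13*55.845 + 1*12.011 + 3*15.999 = 88.413 g/mol, of which 7.260 g is Fe.
So Fe makes up 7.260/88.413 = 0.0821 of the mass, i.e. 8.21%.

8.21 weight percent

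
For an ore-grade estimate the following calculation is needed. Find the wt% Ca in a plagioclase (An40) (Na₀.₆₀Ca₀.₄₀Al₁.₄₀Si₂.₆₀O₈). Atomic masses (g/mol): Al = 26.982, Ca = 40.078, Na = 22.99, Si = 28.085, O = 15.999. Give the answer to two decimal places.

5.97 mass %

Formula mass = 0.60·22.99 + 0.40·40.078 + 1.40·26.982 + 2.60·28.085 + 8·15.999 = 268.613 g/mol, of which 16.031 g is Ca.
So Ca makes up 16.031/268.613 = 0.0597 of the mass, i.e. 5.97%.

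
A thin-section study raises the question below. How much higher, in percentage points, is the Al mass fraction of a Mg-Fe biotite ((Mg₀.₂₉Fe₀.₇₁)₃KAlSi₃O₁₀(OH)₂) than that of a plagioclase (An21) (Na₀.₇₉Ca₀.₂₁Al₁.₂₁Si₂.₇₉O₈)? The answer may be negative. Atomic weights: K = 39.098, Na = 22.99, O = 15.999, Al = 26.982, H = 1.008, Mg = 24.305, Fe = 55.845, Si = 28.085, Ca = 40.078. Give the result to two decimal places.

Al in (Mg₀.₂₉Fe₀.₇₁)₃KAlSi₃O₁₀(OH)₂: molar mass 484.434 g/mol; 1×26.982 = 26.982 g → 5.57 wt%.
Al in Na₀.₇₉Ca₀.₂₁Al₁.₂₁Si₂.₇₉O₈: molar mass 265.576 g/mol; 1.21×26.982 = 32.648 g → 12.29 wt%.
Difference = 5.57 − 12.29 = -6.72 percentage points.

-6.72 percentage points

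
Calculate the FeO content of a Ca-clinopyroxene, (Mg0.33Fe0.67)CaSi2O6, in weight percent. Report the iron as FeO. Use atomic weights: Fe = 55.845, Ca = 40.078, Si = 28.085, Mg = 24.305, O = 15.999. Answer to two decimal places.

Molar mass of (Mg0.33Fe0.67)CaSi2O6 = 0.33*24.305 + 0.67*55.845 + 1*40.078 + 2*28.085 + 6*15.999 = 237.679 g/mol.
Each formula unit contains 0.67 Fe, equivalent to 0.67/1 = 0.6700 mol FeO.
M(FeO) = 1×55.845 + 1×15.999 = 71.844 g/mol.
Mass of FeO per formula unit = 0.6700 × 71.844 = 48.135 g.
FeO wt% = 48.135 / 237.679 × 100 = 20.25%.

20.25 wt%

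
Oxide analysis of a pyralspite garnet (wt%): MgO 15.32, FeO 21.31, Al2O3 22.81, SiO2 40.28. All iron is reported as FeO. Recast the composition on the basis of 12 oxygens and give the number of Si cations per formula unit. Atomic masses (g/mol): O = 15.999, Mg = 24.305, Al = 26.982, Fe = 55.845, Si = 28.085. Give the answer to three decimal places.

MgO (M=40.304): mol = 0.38011; Mg = 0.38011, O = 0.38011.
FeO (M=71.844): mol = 0.29661; Fe = 0.29661, O = 0.29661.
Al2O3 (M=101.961): mol = 0.22371; Al = 0.44742, O = 0.67113.
SiO2 (M=60.083): mol = 0.67041; Si = 0.67041, O = 1.34082.
ΣO = 2.68867; factor = 12/ΣO = 4.46317.
Si apfu = 0.67041 × 4.46317 = 2.992.

2.992 Si apfu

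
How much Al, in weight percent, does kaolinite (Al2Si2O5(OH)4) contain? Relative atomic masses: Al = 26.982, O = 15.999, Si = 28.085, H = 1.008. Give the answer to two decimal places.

20.90 weight percent

M(Al2Si2O5(OH)4) = 258.157 g/mol.
Al contributes 2 × 26.982 = 53.964 g per mole.
53.964/258.157 = 0.2090 → 20.90%.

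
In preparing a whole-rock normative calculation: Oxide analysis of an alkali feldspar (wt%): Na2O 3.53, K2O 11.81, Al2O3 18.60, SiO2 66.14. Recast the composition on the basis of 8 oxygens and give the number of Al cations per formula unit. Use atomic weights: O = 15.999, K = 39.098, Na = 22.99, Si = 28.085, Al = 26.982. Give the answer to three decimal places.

3.53 wt% Na2O ÷ 61.979 g/mol = 0.05695 mol, giving 0.11390 Na and 0.05695 O.
11.81 wt% K2O ÷ 94.195 g/mol = 0.12538 mol, giving 0.25076 K and 0.12538 O.
18.60 wt% Al2O3 ÷ 101.961 g/mol = 0.18242 mol, giving 0.36484 Al and 0.54726 O.
66.14 wt% SiO2 ÷ 60.083 g/mol = 1.10081 mol, giving 1.10081 Si and 2.20162 O.
Oxygen sums to 2.93121; scaling by 8/2.93121 = 2.72925 puts the formula on 8 O.
Al: 0.36484 × 2.72925 = 0.996 atoms per formula unit.

0.996 Al apfu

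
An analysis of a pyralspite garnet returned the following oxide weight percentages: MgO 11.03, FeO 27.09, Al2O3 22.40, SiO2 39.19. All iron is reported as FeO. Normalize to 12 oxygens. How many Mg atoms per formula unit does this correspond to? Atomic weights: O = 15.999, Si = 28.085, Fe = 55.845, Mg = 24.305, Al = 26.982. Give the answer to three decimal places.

11.03 wt% MgO ÷ 40.304 g/mol = 0.27367 mol, giving 0.27367 Mg and 0.27367 O.
27.09 wt% FeO ÷ 71.844 g/mol = 0.37707 mol, giving 0.37707 Fe and 0.37707 O.
22.40 wt% Al2O3 ÷ 101.961 g/mol = 0.21969 mol, giving 0.43938 Al and 0.65907 O.
39.19 wt% SiO2 ÷ 60.083 g/mol = 0.65226 mol, giving 0.65226 Si and 1.30452 O.
Oxygen sums to 2.61433; scaling by 12/2.61433 = 4.59009 puts the formula on 12 O.
Mg: 0.27367 × 4.59009 = 1.256 atoms per formula unit.

1.256 Mg apfu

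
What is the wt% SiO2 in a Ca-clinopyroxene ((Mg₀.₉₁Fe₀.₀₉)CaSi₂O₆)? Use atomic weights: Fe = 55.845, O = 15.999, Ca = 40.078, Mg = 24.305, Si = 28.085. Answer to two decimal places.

Formula mass = 219.386 g/mol.
2 Si → 2.0000 mol SiO2 per formula unit; M(SiO2) = 60.083, so SiO2 mass = 120.166 g.
120.166/219.386 × 100 = 54.77 wt%.

54.77 wt%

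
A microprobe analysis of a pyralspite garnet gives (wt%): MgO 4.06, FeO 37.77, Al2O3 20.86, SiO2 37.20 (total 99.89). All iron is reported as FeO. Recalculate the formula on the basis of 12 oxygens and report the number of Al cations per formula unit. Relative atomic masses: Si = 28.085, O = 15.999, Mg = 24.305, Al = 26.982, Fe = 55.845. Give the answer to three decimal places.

1.981 Al apfu

MgO: 4.06/40.304 = 0.10073 mol → 0.10073 mol Mg, 0.10073 mol O.
FeO: 37.77/71.844 = 0.52572 mol → 0.52572 mol Fe, 0.52572 mol O.
Al2O3: 20.86/101.961 = 0.20459 mol → 0.40918 mol Al, 0.61377 mol O.
SiO2: 37.20/60.083 = 0.61914 mol → 0.61914 mol Si, 1.23828 mol O.
Total oxygen = 2.47850 mol. Normalization factor = 12/2.47850 = 4.84164.
Al per 12 O = 0.40918 × 4.84164 = 1.981.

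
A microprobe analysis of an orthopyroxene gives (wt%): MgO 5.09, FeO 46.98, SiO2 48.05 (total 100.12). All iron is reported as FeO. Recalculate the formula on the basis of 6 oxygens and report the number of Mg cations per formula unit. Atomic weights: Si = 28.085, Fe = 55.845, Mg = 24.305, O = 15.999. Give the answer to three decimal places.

0.318 Mg apfu

MgO: 5.09/40.304 = 0.12629 mol → 0.12629 mol Mg, 0.12629 mol O.
FeO: 46.98/71.844 = 0.65392 mol → 0.65392 mol Fe, 0.65392 mol O.
SiO2: 48.05/60.083 = 0.79973 mol → 0.79973 mol Si, 1.59946 mol O.
Total oxygen = 2.37967 mol. Normalization factor = 6/2.37967 = 2.52136.
Mg per 6 O = 0.12629 × 2.52136 = 0.318.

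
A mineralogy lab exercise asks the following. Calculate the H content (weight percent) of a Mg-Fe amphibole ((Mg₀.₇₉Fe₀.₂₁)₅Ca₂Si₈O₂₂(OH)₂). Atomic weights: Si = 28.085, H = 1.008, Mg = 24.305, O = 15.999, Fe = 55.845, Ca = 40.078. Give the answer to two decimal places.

0.24 weight percent

Molar mass of (Mg₀.₇₉Fe₀.₂₁)₅Ca₂Si₈O₂₂(OH)₂: 3.95*24.305 + 1.05*55.845 + 2*40.078 + 8*28.085 + 24*15.999 + 2*1.008 = 845.470 g/mol.
Mass of H per formula unit: 2 × 1.008 = 2.016 g.
Weight fraction H = 2.016 / 845.470 = 0.0024.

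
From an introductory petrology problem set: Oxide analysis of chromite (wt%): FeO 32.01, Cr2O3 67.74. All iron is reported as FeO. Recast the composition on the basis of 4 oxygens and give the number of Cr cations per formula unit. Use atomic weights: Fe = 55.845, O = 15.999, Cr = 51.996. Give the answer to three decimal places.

32.01 wt% FeO ÷ 71.844 g/mol = 0.44555 mol, giving 0.44555 Fe and 0.44555 O.
67.74 wt% Cr2O3 ÷ 151.989 g/mol = 0.44569 mol, giving 0.89138 Cr and 1.33707 O.
Oxygen sums to 1.78262; scaling by 4/1.78262 = 2.24389 puts the formula on 4 O.
Cr: 0.89138 × 2.24389 = 2.000 atoms per formula unit.

2.000 Cr apfu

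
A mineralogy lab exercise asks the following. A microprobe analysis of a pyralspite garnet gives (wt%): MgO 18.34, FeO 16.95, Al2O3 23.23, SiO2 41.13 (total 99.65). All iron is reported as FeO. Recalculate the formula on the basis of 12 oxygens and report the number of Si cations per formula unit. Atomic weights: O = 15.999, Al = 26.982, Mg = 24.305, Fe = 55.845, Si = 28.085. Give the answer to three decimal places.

2.994 Si apfu

MgO: 18.34/40.304 = 0.45504 mol → 0.45504 mol Mg, 0.45504 mol O.
FeO: 16.95/71.844 = 0.23593 mol → 0.23593 mol Fe, 0.23593 mol O.
Al2O3: 23.23/101.961 = 0.22783 mol → 0.45566 mol Al, 0.68349 mol O.
SiO2: 41.13/60.083 = 0.68455 mol → 0.68455 mol Si, 1.36910 mol O.
Total oxygen = 2.74356 mol. Normalization factor = 12/2.74356 = 4.37388.
Si per 12 O = 0.68455 × 4.37388 = 2.994.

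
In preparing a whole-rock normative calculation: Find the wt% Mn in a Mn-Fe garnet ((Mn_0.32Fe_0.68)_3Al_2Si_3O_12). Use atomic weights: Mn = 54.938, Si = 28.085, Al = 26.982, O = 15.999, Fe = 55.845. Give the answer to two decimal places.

10.61 weight percent

M((Mn_0.32Fe_0.68)_3Al_2Si_3O_12) = 496.871 g/mol.
Mn contributes 0.96 × 54.938 = 52.740 g per mole.
52.740/496.871 = 0.1061 → 10.61%.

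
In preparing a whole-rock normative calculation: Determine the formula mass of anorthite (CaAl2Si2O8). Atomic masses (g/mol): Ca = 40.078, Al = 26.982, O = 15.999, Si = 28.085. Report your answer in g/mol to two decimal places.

The formula mass is the sum 1·40.078 + 2·26.982 + 2·28.085 + 8·15.999.

278.20 g/mol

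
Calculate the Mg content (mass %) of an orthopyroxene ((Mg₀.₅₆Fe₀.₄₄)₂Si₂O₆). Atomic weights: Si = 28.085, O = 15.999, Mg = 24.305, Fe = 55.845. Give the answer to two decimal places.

11.91 mass %

Formula mass = 1.12·24.305 + 0.88·55.845 + 2·28.085 + 6·15.999 = 228.529 g/mol, of which 27.222 g is Mg.
So Mg makes up 27.222/228.529 = 0.1191 of the mass, i.e. 11.91%.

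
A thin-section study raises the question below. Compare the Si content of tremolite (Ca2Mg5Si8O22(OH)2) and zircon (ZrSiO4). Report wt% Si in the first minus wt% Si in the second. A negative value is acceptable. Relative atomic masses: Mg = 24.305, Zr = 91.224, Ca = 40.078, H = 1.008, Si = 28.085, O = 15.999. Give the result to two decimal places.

Si in Ca2Mg5Si8O22(OH)2: molar mass 812.353 g/mol; 8×28.085 = 224.680 g → 27.66 wt%.
Si in ZrSiO4: molar mass 183.305 g/mol; 1×28.085 = 28.085 g → 15.32 wt%.
Difference = 27.66 − 15.32 = 12.34 percentage points.

12.34 percentage points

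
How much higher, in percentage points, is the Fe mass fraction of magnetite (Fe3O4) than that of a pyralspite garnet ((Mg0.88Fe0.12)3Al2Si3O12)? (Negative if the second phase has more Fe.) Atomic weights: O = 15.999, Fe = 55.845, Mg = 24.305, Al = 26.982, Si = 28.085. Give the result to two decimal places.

67.51 percentage points

Fe in Fe3O4: molar mass 231.531 g/mol; 3×55.845 = 167.535 g → 72.36 wt%.
Fe in (Mg0.88Fe0.12)3Al2Si3O12: molar mass 414.476 g/mol; 0.36×55.845 = 20.104 g → 4.85 wt%.
Difference = 72.36 − 4.85 = 67.51 percentage points.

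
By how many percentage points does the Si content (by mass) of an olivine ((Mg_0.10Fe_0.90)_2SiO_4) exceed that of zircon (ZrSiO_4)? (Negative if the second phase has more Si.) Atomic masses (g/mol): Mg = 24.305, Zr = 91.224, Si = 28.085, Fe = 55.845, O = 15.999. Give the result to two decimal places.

First mineral: 28.085 g Si in 197.463 g formula = 14.22 wt% Si.
Second mineral: 28.085 g Si in 183.305 g formula = 15.32 wt% Si.
14.22% − 15.32% gives a difference of -1.10 percentage points.

-1.10 percentage points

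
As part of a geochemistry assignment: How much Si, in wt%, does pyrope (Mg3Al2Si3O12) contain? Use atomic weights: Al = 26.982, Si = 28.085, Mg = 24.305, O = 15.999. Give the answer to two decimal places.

Formula mass = 3×24.305 + 2×26.982 + 3×28.085 + 12×15.999 = 403.122 g/mol, of which 84.255 g is Si.
So Si makes up 84.255/403.122 = 0.2090 of the mass, i.e. 20.90%.

20.90 wt%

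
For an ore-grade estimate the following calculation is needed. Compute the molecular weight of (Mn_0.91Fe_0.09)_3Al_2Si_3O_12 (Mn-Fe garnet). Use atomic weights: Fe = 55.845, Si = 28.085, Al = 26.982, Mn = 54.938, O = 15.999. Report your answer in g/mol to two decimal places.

495.27 g/mol

M = 2.73*54.938 + 0.27*55.845 + 2*26.982 + 3*28.085 + 12*15.999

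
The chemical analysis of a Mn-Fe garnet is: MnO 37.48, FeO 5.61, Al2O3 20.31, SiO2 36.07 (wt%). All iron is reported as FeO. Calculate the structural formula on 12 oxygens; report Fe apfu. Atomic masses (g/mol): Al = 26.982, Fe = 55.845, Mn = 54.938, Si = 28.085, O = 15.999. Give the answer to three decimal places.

0.390 Fe apfu

MnO: 37.48/70.937 = 0.52836 mol → 0.52836 mol Mn, 0.52836 mol O.
FeO: 5.61/71.844 = 0.07809 mol → 0.07809 mol Fe, 0.07809 mol O.
Al2O3: 20.31/101.961 = 0.19919 mol → 0.39838 mol Al, 0.59757 mol O.
SiO2: 36.07/60.083 = 0.60034 mol → 0.60034 mol Si, 1.20068 mol O.
Total oxygen = 2.40470 mol. Normalization factor = 12/2.40470 = 4.99023.
Fe per 12 O = 0.07809 × 4.99023 = 0.390.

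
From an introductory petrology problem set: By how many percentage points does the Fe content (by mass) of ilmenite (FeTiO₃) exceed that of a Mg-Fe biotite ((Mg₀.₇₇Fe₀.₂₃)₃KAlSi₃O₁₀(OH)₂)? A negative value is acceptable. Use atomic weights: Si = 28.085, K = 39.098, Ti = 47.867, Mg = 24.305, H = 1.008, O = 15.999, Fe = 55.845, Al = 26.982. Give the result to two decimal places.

28.03 percentage points

Fe in FeTiO₃: molar mass 151.709 g/mol; 1×55.845 = 55.845 g → 36.81 wt%.
Fe in (Mg₀.₇₇Fe₀.₂₃)₃KAlSi₃O₁₀(OH)₂: molar mass 439.017 g/mol; 0.69×55.845 = 38.533 g → 8.78 wt%.
Difference = 36.81 − 8.78 = 28.03 percentage points.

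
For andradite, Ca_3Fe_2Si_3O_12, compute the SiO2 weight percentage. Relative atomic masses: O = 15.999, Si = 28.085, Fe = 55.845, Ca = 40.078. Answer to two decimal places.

35.47 wt%

Molar mass of Ca_3Fe_2Si_3O_12 = 3*40.078 + 2*55.845 + 3*28.085 + 12*15.999 = 508.167 g/mol.
Each formula unit contains 3 Si, equivalent to 3/1 = 3.0000 mol SiO2.
M(SiO2) = 1×28.085 + 2×15.999 = 60.083 g/mol.
Mass of SiO2 per formula unit = 3.0000 × 60.083 = 180.249 g.
SiO2 wt% = 180.249 / 508.167 × 100 = 35.47%.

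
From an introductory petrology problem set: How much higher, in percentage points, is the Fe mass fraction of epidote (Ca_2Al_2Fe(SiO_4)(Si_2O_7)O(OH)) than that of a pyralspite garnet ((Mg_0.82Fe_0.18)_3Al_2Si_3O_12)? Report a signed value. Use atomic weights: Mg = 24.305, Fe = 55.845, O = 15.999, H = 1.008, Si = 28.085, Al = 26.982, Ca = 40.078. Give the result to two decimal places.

4.38 percentage points

Fe in Ca_2Al_2Fe(SiO_4)(Si_2O_7)O(OH): molar mass 483.215 g/mol; 1×55.845 = 55.845 g → 11.56 wt%.
Fe in (Mg_0.82Fe_0.18)_3Al_2Si_3O_12: molar mass 420.154 g/mol; 0.54×55.845 = 30.156 g → 7.18 wt%.
Difference = 11.56 − 7.18 = 4.38 percentage points.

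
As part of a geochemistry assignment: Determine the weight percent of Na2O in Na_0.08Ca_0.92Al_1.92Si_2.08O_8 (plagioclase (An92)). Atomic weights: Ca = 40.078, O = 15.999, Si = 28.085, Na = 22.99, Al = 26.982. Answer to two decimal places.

0.90 wt%

Molar mass of Na_0.08Ca_0.92Al_1.92Si_2.08O_8 = 0.08·22.99 + 0.92·40.078 + 1.92·26.982 + 2.08·28.085 + 8·15.999 = 276.925 g/mol.
Each formula unit contains 0.08 Na, equivalent to 0.08/2 = 0.0400 mol Na2O.
M(Na2O) = 2×22.99 + 1×15.999 = 61.979 g/mol.
Mass of Na2O per formula unit = 0.0400 × 61.979 = 2.479 g.
Na2O wt% = 2.479 / 276.925 × 100 = 0.90%.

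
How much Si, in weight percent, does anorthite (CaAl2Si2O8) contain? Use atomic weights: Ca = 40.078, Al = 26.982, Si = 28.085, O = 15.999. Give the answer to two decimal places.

Molar mass of CaAl2Si2O8: 1×40.078 + 2×26.982 + 2×28.085 + 8×15.999 = 278.204 g/mol.
Mass of Si per formula unit: 2 × 28.085 = 56.170 g.
Weight fraction Si = 56.170 / 278.204 = 0.2019.

20.19 weight percent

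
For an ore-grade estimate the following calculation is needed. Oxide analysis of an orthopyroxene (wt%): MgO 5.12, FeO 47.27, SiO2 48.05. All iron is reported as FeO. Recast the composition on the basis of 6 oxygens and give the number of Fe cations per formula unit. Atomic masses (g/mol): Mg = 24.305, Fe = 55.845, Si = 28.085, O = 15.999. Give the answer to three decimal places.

5.12 wt% MgO ÷ 40.304 g/mol = 0.12703 mol, giving 0.12703 Mg and 0.12703 O.
47.27 wt% FeO ÷ 71.844 g/mol = 0.65795 mol, giving 0.65795 Fe and 0.65795 O.
48.05 wt% SiO2 ÷ 60.083 g/mol = 0.79973 mol, giving 0.79973 Si and 1.59946 O.
Oxygen sums to 2.38444; scaling by 6/2.38444 = 2.51631 puts the formula on 6 O.
Fe: 0.65795 × 2.51631 = 1.656 atoms per formula unit.

1.656 Fe apfu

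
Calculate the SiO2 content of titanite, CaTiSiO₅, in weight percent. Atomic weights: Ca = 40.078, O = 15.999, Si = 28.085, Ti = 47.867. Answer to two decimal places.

30.65 wt%

M(CaTiSiO₅) = 196.025 g/mol; M(SiO2) = 60.083 g/mol.
Moles SiO2 per formula unit = 1 Si ÷ 1 = 1.0000.
SiO2 fraction = (1.0000 × 60.083) / 196.025 = 60.083/196.025 = 0.3065.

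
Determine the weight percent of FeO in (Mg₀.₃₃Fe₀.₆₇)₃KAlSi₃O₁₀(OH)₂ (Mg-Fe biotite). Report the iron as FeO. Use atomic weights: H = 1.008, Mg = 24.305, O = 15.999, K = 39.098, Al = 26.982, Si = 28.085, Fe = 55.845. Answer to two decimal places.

M((Mg₀.₃₃Fe₀.₆₇)₃KAlSi₃O₁₀(OH)₂) = 480.649 g/mol; M(FeO) = 71.844 g/mol.
Moles FeO per formula unit = 2.01 Fe ÷ 1 = 2.0100.
FeO fraction = (2.0100 × 71.844) / 480.649 = 144.406/480.649 = 0.3004.

30.04 wt%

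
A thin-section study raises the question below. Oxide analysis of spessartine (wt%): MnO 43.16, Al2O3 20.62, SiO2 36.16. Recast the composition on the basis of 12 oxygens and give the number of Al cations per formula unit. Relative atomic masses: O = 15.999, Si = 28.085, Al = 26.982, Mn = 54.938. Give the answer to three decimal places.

2.007 Al apfu

MnO: 43.16/70.937 = 0.60843 mol → 0.60843 mol Mn, 0.60843 mol O.
Al2O3: 20.62/101.961 = 0.20223 mol → 0.40446 mol Al, 0.60669 mol O.
SiO2: 36.16/60.083 = 0.60183 mol → 0.60183 mol Si, 1.20366 mol O.
Total oxygen = 2.41878 mol. Normalization factor = 12/2.41878 = 4.96118.
Al per 12 O = 0.40446 × 4.96118 = 2.007.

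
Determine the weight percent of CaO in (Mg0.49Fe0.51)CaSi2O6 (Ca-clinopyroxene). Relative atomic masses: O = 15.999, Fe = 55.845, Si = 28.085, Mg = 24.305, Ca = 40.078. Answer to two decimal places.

24.11 wt%

Formula mass = 232.632 g/mol.
1 Ca → 1.0000 mol CaO per formula unit; M(CaO) = 56.077, so CaO mass = 56.077 g.
56.077/232.632 × 100 = 24.11 wt%.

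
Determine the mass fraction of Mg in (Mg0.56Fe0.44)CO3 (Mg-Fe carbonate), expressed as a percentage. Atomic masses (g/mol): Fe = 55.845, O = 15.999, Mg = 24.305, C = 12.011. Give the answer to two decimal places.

M((Mg0.56Fe0.44)CO3) = 98.191 g/mol.
Mg contributes 0.56 × 24.305 = 13.611 g per mole.
13.611/98.191 = 0.1386 → 13.86%.

13.86 weight percent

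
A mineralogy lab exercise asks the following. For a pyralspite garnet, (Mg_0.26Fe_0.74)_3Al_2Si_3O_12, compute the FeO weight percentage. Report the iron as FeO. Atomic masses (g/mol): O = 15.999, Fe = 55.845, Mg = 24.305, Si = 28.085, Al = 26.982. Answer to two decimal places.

Formula mass = 473.141 g/mol.
2.22 Fe → 2.2200 mol FeO per formula unit; M(FeO) = 71.844, so FeO mass = 159.494 g.
159.494/473.141 × 100 = 33.71 wt%.

33.71 wt%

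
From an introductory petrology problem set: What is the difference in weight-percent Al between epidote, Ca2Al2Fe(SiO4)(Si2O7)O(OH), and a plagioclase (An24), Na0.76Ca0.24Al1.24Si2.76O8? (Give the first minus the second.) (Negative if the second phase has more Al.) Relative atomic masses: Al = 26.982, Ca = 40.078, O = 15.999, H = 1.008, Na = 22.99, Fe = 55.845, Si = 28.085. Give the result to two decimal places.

M(Ca2Al2Fe(SiO4)(Si2O7)O(OH)) = 483.215 g/mol, so wt% Al = 53.964/483.215 × 100 = 11.17%.
M(Na0.76Ca0.24Al1.24Si2.76O8) = 266.055 g/mol, so wt% Al = 33.458/266.055 × 100 = 12.58%.
11.17 − 12.58 = -1.41 pp.

-1.41 percentage points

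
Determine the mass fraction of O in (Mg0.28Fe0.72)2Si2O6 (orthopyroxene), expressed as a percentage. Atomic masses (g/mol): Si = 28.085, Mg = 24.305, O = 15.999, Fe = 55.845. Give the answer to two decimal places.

M((Mg0.28Fe0.72)2Si2O6) = 246.192 g/mol.
O contributes 6 × 15.999 = 95.994 g per mole.
95.994/246.192 = 0.3899 → 38.99%.

38.99 wt%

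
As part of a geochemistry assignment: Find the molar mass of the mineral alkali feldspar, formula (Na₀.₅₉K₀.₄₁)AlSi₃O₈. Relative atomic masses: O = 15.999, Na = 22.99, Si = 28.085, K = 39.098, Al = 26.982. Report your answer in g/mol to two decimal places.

268.82 g/mol

M = 0.59*22.99 + 0.41*39.098 + 1*26.982 + 3*28.085 + 8*15.999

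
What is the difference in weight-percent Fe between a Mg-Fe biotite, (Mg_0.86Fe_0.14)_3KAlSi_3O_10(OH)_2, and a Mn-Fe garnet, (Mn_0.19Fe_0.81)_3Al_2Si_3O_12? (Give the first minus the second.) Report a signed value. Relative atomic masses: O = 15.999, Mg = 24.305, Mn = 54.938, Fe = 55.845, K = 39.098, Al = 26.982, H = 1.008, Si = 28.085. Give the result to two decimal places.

-21.84 percentage points

First mineral: 23.455 g Fe in 430.501 g formula = 5.45 wt% Fe.
Second mineral: 135.703 g Fe in 497.225 g formula = 27.29 wt% Fe.
5.45% − 27.29% gives a difference of -21.84 percentage points.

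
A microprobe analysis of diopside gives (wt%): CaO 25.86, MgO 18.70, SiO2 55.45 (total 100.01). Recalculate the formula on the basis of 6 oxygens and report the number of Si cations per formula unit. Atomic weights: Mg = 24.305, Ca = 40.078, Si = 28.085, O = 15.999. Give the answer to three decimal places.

1.998 Si apfu

25.86 wt% CaO ÷ 56.077 g/mol = 0.46115 mol, giving 0.46115 Ca and 0.46115 O.
18.70 wt% MgO ÷ 40.304 g/mol = 0.46397 mol, giving 0.46397 Mg and 0.46397 O.
55.45 wt% SiO2 ÷ 60.083 g/mol = 0.92289 mol, giving 0.92289 Si and 1.84578 O.
Oxygen sums to 2.77090; scaling by 6/2.77090 = 2.16536 puts the formula on 6 O.
Si: 0.92289 × 2.16536 = 1.998 atoms per formula unit.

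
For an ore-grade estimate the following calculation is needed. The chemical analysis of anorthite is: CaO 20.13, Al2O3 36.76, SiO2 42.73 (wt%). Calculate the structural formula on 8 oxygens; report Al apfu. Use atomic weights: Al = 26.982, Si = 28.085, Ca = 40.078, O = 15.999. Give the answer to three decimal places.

2.015 Al apfu

20.13 wt% CaO ÷ 56.077 g/mol = 0.35897 mol, giving 0.35897 Ca and 0.35897 O.
36.76 wt% Al2O3 ÷ 101.961 g/mol = 0.36053 mol, giving 0.72106 Al and 1.08159 O.
42.73 wt% SiO2 ÷ 60.083 g/mol = 0.71118 mol, giving 0.71118 Si and 1.42236 O.
Oxygen sums to 2.86292; scaling by 8/2.86292 = 2.79435 puts the formula on 8 O.
Al: 0.72106 × 2.79435 = 2.015 atoms per formula unit.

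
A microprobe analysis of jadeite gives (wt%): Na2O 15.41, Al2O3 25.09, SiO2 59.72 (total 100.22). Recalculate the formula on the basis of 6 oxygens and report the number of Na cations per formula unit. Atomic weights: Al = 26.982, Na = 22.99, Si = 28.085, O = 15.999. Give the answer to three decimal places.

15.41 wt% Na2O ÷ 61.979 g/mol = 0.24863 mol, giving 0.49726 Na and 0.24863 O.
25.09 wt% Al2O3 ÷ 101.961 g/mol = 0.24607 mol, giving 0.49214 Al and 0.73821 O.
59.72 wt% SiO2 ÷ 60.083 g/mol = 0.99396 mol, giving 0.99396 Si and 1.98792 O.
Oxygen sums to 2.97476; scaling by 6/2.97476 = 2.01697 puts the formula on 6 O.
Na: 0.49726 × 2.01697 = 1.003 atoms per formula unit.

1.003 Na apfu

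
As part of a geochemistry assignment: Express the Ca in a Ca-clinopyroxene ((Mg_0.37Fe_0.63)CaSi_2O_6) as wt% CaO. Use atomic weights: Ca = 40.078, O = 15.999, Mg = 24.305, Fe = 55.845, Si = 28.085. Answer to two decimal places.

23.72 wt%

M((Mg_0.37Fe_0.63)CaSi_2O_6) = 236.417 g/mol; M(CaO) = 56.077 g/mol.
Moles CaO per formula unit = 1 Ca ÷ 1 = 1.0000.
CaO fraction = (1.0000 × 56.077) / 236.417 = 56.077/236.417 = 0.2372.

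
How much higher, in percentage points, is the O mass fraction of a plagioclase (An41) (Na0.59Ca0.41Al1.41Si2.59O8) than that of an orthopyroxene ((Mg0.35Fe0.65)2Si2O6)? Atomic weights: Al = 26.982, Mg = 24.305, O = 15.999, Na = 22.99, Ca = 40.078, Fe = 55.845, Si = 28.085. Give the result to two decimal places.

M(Na0.59Ca0.41Al1.41Si2.59O8) = 268.773 g/mol, so wt% O = 127.992/268.773 × 100 = 47.62%.
M((Mg0.35Fe0.65)2Si2O6) = 241.776 g/mol, so wt% O = 95.994/241.776 × 100 = 39.70%.
47.62 − 39.70 = 7.92 pp.

7.92 percentage points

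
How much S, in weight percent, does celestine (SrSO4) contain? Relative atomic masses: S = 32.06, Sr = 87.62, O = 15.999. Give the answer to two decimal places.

Formula mass = 1×87.62 + 1×32.06 + 4×15.999 = 183.676 g/mol, of which 32.060 g is S.
So S makes up 32.060/183.676 = 0.1745 of the mass, i.e. 17.45%.

17.45 weight percent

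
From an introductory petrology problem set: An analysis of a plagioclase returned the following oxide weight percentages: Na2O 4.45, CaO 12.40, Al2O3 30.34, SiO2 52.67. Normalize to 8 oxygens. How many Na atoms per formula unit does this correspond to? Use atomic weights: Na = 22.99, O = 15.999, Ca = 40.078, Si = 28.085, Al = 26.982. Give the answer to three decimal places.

0.391 Na apfu

4.45 wt% Na2O ÷ 61.979 g/mol = 0.07180 mol, giving 0.14360 Na and 0.07180 O.
12.40 wt% CaO ÷ 56.077 g/mol = 0.22112 mol, giving 0.22112 Ca and 0.22112 O.
30.34 wt% Al2O3 ÷ 101.961 g/mol = 0.29756 mol, giving 0.59512 Al and 0.89268 O.
52.67 wt% SiO2 ÷ 60.083 g/mol = 0.87662 mol, giving 0.87662 Si and 1.75324 O.
Oxygen sums to 2.93884; scaling by 8/2.93884 = 2.72216 puts the formula on 8 O.
Na: 0.14360 × 2.72216 = 0.391 atoms per formula unit.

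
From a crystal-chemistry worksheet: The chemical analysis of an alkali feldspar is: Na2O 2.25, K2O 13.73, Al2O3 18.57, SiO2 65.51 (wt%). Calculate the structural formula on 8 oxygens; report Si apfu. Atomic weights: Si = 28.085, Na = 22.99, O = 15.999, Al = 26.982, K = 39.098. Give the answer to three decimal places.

Na2O: 2.25/61.979 = 0.03630 mol → 0.07260 mol Na, 0.03630 mol O.
K2O: 13.73/94.195 = 0.14576 mol → 0.29152 mol K, 0.14576 mol O.
Al2O3: 18.57/101.961 = 0.18213 mol → 0.36426 mol Al, 0.54639 mol O.
SiO2: 65.51/60.083 = 1.09033 mol → 1.09033 mol Si, 2.18066 mol O.
Total oxygen = 2.90911 mol. Normalization factor = 8/2.90911 = 2.74998.
Si per 8 O = 1.09033 × 2.74998 = 2.998.

2.998 Si apfu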